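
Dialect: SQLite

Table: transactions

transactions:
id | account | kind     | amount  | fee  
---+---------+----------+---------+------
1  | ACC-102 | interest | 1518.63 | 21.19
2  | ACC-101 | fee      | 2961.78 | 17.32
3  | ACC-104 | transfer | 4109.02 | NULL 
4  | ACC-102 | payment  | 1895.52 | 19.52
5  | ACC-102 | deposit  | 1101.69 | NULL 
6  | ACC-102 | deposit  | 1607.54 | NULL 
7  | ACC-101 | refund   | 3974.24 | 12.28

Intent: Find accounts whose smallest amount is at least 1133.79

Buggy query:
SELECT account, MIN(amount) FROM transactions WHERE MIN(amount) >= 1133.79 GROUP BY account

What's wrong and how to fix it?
Bug: MIN() in WHERE is a misuse of aggregate

Fix: Use HAVING for the per-group MIN condition

Corrected query:
SELECT account, MIN(amount) FROM transactions GROUP BY account HAVING MIN(amount) >= 1133.79

Result:
account | MIN(amount)
--------+------------
ACC-101 | 2961.78    
ACC-104 | 4109.02    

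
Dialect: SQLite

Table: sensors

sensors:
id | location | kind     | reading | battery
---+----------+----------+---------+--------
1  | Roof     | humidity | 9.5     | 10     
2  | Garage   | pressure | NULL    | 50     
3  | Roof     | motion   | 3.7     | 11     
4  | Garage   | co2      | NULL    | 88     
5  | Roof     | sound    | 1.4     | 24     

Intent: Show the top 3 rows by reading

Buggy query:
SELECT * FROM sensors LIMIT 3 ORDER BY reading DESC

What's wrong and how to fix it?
Bug: ORDER BY cannot follow LIMIT; LIMIT is the final clause

Fix: Swap the clauses: ORDER BY first, then LIMIT

Corrected query:
SELECT * FROM sensors ORDER BY reading DESC LIMIT 3

Result:
id | location | kind     | reading | battery
---+----------+----------+---------+--------
1  | Roof     | humidity | 9.5     | 10     
3  | Roof     | motion   | 3.7     | 11     
5  | Roof     | sound    | 1.4     | 24     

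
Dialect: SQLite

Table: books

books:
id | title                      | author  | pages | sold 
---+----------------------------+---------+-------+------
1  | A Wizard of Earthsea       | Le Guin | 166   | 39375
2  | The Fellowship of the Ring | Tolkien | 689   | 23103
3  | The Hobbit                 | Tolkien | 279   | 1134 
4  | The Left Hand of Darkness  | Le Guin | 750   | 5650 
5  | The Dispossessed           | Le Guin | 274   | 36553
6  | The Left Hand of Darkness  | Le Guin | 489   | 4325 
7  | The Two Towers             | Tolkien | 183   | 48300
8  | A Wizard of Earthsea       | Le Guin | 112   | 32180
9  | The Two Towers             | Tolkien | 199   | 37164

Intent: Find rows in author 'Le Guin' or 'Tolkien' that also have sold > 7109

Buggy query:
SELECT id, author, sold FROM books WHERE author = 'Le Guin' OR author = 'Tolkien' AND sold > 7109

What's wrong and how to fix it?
Bug: AND binds tighter than OR, so this parses as author = 'Le Guin' OR (author = 'Tolkien' AND sold > 7109)

Fix: Add parentheses around the OR so the AND applies to both alternatives

Corrected query:
SELECT id, author, sold FROM books WHERE (author = 'Le Guin' OR author = 'Tolkien') AND sold > 7109

Result:
id | author  | sold 
---+---------+------
1  | Le Guin | 39375
2  | Tolkien | 23103
5  | Le Guin | 36553
7  | Tolkien | 48300
8  | Le Guin | 32180
9  | Tolkien | 37164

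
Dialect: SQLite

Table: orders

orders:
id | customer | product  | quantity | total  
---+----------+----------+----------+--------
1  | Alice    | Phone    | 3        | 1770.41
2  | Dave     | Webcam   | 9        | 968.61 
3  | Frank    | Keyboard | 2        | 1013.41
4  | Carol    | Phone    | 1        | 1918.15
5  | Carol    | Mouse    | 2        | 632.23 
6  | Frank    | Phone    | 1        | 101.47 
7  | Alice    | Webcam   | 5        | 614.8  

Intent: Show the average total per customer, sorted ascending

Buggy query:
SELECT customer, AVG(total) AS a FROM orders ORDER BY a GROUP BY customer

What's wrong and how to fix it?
Bug: ORDER BY appears before GROUP BY; SQL clause order requires GROUP BY first

Fix: Reorder: SELECT … FROM … GROUP BY … ORDER BY …

Corrected query:
SELECT customer, AVG(total) AS a FROM orders GROUP BY customer ORDER BY a

Result:
customer | a       
---------+---------
Frank    | 557.44  
Dave     | 968.61  
Alice    | 1192.605
Carol    | 1275.19 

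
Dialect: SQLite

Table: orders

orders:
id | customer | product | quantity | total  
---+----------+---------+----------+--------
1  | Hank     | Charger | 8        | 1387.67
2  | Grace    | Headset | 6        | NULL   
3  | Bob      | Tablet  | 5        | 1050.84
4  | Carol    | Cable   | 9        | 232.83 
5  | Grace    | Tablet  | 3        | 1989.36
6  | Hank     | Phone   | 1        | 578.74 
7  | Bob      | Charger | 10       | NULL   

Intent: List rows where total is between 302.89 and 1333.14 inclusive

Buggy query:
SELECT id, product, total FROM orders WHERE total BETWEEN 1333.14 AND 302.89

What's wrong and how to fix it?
Bug: The bounds are reversed; BETWEEN a AND b requires a <= b to match anything

Fix: Swap the bounds so the smaller value comes first

Corrected query:
SELECT id, product, total FROM orders WHERE total BETWEEN 302.89 AND 1333.14

Result:
id | product | total  
---+---------+--------
3  | Tablet  | 1050.84
6  | Phone   | 578.74 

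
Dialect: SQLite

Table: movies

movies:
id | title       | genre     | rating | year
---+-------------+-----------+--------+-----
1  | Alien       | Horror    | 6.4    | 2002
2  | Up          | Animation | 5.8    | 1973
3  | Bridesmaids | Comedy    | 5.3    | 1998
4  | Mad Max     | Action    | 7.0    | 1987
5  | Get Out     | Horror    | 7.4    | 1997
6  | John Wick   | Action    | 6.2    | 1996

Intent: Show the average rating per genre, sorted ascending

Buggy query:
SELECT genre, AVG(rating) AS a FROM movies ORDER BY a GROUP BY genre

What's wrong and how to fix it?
Bug: ORDER BY appears before GROUP BY; SQL clause order requires GROUP BY first

Fix: Move ORDER BY to the end, after GROUP BY

Corrected query:
SELECT genre, AVG(rating) AS a FROM movies GROUP BY genre ORDER BY a

Result:
genre     | a  
----------+----
Comedy    | 5.3
Animation | 5.8
Action    | 6.6
Horror    | 6.9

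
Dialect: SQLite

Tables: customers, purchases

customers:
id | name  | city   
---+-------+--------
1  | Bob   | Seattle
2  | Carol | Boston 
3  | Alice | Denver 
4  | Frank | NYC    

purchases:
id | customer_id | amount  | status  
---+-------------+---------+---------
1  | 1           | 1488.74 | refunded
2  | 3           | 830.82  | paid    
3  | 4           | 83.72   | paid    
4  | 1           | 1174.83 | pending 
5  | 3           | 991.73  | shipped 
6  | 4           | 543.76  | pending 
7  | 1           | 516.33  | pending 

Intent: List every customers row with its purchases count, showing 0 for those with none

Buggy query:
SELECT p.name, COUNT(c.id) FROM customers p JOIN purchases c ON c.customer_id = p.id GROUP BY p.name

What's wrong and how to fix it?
Bug: An inner join excludes parents with zero children

Fix: Switch to LEFT JOIN to retain unmatched parent rows

Corrected query:
SELECT p.name, COUNT(c.id) FROM customers p LEFT JOIN purchases c ON c.customer_id = p.id GROUP BY p.name

Result:
name  | COUNT(c.id)
------+------------
Alice | 2          
Bob   | 3          
Carol | 0          
Frank | 2          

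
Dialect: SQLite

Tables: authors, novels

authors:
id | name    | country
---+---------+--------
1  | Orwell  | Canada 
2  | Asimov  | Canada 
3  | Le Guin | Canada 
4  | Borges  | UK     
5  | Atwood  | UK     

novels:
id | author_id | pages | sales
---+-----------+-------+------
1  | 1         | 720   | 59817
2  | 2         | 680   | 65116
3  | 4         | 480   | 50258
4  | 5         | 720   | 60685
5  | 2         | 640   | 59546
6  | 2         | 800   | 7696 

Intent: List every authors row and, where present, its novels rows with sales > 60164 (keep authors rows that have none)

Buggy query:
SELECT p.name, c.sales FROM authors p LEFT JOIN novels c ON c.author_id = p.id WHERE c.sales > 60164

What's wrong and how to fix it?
Bug: Filtering c.sales in WHERE discards the NULL rows produced by LEFT JOIN, turning it into an inner join

Fix: Move the right-table condition into the ON clause so unmatched parents are kept

Corrected query:
SELECT p.name, c.sales FROM authors p LEFT JOIN novels c ON c.author_id = p.id AND c.sales > 60164

Result:
name    | sales
--------+------
Orwell  | NULL 
Asimov  | 65116
Le Guin | NULL 
Borges  | NULL 
Atwood  | 60685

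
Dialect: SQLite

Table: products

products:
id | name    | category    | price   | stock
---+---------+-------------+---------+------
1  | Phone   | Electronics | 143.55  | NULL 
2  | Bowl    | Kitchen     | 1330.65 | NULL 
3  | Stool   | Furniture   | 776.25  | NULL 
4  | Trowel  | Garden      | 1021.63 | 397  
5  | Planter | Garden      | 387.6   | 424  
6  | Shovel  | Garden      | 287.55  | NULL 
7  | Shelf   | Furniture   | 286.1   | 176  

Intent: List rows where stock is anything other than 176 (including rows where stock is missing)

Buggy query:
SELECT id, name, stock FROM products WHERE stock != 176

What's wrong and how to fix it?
Bug: 'stock != 176' is unknown when stock is NULL, so NULL rows are silently excluded

Fix: Handle NULL separately with IS NULL alongside the inequality

Corrected query:
SELECT id, name, stock FROM products WHERE stock != 176 OR stock IS NULL

Result:
id | name    | stock
---+---------+------
1  | Phone   | NULL 
2  | Bowl    | NULL 
3  | Stool   | NULL 
4  | Trowel  | 397  
5  | Planter | 424  
6  | Shovel  | NULL 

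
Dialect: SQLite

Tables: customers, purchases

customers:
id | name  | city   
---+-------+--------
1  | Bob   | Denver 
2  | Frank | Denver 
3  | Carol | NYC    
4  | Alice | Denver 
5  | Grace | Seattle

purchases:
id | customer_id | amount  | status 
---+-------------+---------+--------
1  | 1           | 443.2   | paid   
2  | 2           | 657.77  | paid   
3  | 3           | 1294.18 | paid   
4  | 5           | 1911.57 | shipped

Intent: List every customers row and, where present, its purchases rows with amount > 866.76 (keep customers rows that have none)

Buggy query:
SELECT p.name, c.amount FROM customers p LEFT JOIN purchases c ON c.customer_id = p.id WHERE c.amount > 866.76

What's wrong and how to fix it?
Bug: A WHERE condition on the right-hand table after LEFT JOIN drops unmatched parents

Fix: Move the right-table condition into the ON clause so unmatched parents are kept

Corrected query:
SELECT p.name, c.amount FROM customers p LEFT JOIN purchases c ON c.customer_id = p.id AND c.amount > 866.76

Result:
name  | amount 
------+--------
Bob   | NULL   
Frank | NULL   
Carol | 1294.18
Alice | NULL   
Grace | 1911.57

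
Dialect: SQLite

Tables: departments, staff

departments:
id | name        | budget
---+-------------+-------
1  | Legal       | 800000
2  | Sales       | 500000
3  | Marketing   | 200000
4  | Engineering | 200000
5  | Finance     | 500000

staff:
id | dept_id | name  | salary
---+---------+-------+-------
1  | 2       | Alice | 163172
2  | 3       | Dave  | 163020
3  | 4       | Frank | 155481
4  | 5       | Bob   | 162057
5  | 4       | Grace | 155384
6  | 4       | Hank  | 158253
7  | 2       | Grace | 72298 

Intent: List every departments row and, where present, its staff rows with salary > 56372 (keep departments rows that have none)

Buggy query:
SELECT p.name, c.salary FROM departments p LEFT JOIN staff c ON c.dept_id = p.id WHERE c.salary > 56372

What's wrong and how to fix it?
Bug: Filtering c.salary in WHERE discards the NULL rows produced by LEFT JOIN, turning it into an inner join

Fix: Move the right-table condition into the ON clause so unmatched parents are kept

Corrected query:
SELECT p.name, c.salary FROM departments p LEFT JOIN staff c ON c.dept_id = p.id AND c.salary > 56372

Result:
name        | salary
------------+-------
Legal       | NULL  
Sales       | 72298 
Sales       | 163172
Marketing   | 163020
Engineering | 155384
Engineering | 155481
Engineering | 158253
Finance     | 162057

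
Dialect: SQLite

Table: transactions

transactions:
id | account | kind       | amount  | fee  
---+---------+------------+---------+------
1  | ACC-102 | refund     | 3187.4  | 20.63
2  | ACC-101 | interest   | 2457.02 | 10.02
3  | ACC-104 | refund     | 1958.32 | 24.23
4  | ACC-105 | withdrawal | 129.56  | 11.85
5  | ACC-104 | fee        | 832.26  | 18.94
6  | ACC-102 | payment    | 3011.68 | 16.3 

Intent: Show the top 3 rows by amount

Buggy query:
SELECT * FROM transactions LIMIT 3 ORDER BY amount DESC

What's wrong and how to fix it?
Bug: ORDER BY cannot follow LIMIT; LIMIT is the final clause

Fix: Swap the clauses: ORDER BY first, then LIMIT

Corrected query:
SELECT * FROM transactions ORDER BY amount DESC LIMIT 3

Result:
id | account | kind     | amount  | fee  
---+---------+----------+---------+------
1  | ACC-102 | refund   | 3187.4  | 20.63
6  | ACC-102 | payment  | 3011.68 | 16.3 
2  | ACC-101 | interest | 2457.02 | 10.02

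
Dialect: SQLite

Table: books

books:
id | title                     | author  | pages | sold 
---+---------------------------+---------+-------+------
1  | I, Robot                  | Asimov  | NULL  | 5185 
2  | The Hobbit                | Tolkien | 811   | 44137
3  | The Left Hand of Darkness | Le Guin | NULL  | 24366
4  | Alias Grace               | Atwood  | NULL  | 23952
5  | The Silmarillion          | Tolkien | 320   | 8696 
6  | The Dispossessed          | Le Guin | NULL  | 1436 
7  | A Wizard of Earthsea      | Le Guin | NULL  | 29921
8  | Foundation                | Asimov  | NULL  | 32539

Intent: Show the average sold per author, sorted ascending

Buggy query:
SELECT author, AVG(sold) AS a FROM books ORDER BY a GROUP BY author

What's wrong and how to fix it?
Bug: ORDER BY appears before GROUP BY; SQL clause order requires GROUP BY first

Fix: Move ORDER BY to the end, after GROUP BY

Corrected query:
SELECT author, AVG(sold) AS a FROM books GROUP BY author ORDER BY a

Result:
author  | a           
--------+-------------
Le Guin | 18574.333333
Asimov  | 18862       
Atwood  | 23952       
Tolkien | 26416.5     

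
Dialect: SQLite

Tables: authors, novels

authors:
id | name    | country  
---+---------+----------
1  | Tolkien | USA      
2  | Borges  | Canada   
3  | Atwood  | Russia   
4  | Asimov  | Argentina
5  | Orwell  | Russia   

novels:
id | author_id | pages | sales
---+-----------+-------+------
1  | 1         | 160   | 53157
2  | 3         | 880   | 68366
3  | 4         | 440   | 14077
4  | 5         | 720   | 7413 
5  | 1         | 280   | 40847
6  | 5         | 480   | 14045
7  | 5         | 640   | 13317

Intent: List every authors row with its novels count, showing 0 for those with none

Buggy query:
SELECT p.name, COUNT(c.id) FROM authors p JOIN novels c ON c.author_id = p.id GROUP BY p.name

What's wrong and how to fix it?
Bug: INNER JOIN drops authors rows that have no matching novels rows

Fix: Switch to LEFT JOIN to retain unmatched parent rows

Corrected query:
SELECT p.name, COUNT(c.id) FROM authors p LEFT JOIN novels c ON c.author_id = p.id GROUP BY p.name

Result:
name    | COUNT(c.id)
--------+------------
Asimov  | 1          
Atwood  | 1          
Borges  | 0          
Orwell  | 3          
Tolkien | 2          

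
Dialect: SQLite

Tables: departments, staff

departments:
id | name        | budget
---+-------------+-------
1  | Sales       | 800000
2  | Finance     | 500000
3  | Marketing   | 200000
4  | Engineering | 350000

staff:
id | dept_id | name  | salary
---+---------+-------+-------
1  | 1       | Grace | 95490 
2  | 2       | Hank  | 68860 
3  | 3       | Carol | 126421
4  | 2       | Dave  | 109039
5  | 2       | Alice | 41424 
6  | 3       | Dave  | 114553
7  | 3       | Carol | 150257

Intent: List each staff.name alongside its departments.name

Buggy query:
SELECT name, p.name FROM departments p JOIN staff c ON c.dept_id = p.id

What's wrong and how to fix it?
Bug: Both tables have a 'name' column; the unqualified reference is ambiguous

Fix: Prefix ambiguous columns with the table alias

Corrected query:
SELECT c.name, p.name FROM departments p JOIN staff c ON c.dept_id = p.id

Result:
name  | name     
------+----------
Grace | Sales    
Hank  | Finance  
Carol | Marketing
Dave  | Finance  
Alice | Finance  
Dave  | Marketing
Carol | Marketing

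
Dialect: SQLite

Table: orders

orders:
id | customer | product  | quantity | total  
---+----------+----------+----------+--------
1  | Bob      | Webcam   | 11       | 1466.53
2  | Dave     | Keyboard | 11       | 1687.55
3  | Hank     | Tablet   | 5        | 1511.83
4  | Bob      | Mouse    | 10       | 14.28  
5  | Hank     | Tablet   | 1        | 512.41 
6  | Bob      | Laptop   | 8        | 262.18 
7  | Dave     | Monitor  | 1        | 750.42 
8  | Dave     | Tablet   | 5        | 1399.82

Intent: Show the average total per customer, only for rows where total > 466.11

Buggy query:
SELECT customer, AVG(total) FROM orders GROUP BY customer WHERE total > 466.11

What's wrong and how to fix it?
Bug: Row-level WHERE must come before GROUP BY in the clause order

Fix: Move the WHERE clause before GROUP BY

Corrected query:
SELECT customer, AVG(total) FROM orders WHERE total > 466.11 GROUP BY customer

Result:
customer | AVG(total) 
---------+------------
Bob      | 1466.53    
Dave     | 1279.263333
Hank     | 1012.12    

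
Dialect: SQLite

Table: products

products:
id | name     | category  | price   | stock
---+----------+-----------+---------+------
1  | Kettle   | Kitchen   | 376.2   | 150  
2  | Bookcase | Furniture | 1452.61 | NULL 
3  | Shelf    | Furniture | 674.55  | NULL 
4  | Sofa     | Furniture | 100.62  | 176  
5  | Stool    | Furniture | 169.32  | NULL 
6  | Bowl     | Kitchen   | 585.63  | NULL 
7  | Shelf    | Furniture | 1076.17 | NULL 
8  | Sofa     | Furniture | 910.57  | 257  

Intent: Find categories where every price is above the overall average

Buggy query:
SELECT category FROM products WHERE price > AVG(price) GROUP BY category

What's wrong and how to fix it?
Bug: AVG() is an aggregate; it can't sit directly in WHERE

Fix: Use a subquery for AVG and a HAVING MIN(...) filter so the condition holds for every row in the group

Corrected query:
SELECT category FROM products GROUP BY category HAVING MIN(price) > (SELECT AVG(price) FROM products)

Result:
(no rows)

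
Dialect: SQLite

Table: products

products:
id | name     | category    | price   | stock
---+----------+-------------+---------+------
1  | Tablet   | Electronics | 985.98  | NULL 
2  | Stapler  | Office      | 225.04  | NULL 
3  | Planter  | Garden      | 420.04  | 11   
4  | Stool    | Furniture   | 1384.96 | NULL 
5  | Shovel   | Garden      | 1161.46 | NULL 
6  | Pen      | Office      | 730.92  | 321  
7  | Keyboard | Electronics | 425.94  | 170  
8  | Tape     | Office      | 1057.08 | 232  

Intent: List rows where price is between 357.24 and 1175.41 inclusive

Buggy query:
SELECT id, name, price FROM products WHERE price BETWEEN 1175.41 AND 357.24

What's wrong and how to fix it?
Bug: The bounds are reversed; BETWEEN a AND b requires a <= b to match anything

Fix: Swap the bounds so the smaller value comes first

Corrected query:
SELECT id, name, price FROM products WHERE price BETWEEN 357.24 AND 1175.41

Result:
id | name     | price  
---+----------+--------
1  | Tablet   | 985.98 
3  | Planter  | 420.04 
5  | Shovel   | 1161.46
6  | Pen      | 730.92 
7  | Keyboard | 425.94 
8  | Tape     | 1057.08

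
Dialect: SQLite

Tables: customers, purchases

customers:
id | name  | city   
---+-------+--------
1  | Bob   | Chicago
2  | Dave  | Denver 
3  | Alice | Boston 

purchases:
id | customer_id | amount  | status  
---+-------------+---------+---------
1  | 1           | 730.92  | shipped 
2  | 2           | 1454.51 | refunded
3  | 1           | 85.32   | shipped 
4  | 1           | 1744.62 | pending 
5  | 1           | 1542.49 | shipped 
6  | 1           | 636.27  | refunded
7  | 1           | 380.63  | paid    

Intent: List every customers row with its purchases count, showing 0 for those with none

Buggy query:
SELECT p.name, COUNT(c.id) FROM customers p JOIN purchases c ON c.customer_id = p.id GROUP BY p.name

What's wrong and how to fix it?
Bug: INNER JOIN drops customers rows that have no matching purchases rows

Fix: Switch to LEFT JOIN to retain unmatched parent rows

Corrected query:
SELECT p.name, COUNT(c.id) FROM customers p LEFT JOIN purchases c ON c.customer_id = p.id GROUP BY p.name

Result:
name  | COUNT(c.id)
------+------------
Alice | 0          
Bob   | 6          
Dave  | 1          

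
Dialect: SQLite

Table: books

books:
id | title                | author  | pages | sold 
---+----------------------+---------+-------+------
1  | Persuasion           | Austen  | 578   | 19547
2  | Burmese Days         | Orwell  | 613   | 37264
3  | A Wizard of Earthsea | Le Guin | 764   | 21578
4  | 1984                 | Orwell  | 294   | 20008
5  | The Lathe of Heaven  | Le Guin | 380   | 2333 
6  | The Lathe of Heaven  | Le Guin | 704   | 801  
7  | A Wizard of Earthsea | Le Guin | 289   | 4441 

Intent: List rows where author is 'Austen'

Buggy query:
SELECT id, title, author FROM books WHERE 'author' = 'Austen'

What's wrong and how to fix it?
Bug: 'author' in single quotes is a string literal, not the column; the comparison is literal-vs-literal and never true

Fix: Remove the quotes around the column name (or use double quotes for an identifier)

Corrected query:
SELECT id, title, author FROM books WHERE author = 'Austen'

Result:
id | title      | author
---+------------+-------
1  | Persuasion | Austen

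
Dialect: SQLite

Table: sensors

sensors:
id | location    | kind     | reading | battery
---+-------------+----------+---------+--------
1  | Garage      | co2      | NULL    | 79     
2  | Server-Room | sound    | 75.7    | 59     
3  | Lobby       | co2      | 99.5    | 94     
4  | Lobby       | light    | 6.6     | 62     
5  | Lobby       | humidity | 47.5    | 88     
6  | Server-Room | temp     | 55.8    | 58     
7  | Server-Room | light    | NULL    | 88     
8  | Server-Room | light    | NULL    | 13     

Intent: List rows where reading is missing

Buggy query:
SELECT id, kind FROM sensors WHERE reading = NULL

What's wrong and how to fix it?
Bug: Comparing to NULL with '=' never matches; NULL = NULL is unknown, not true

Fix: Replace '= NULL' with 'IS NULL'

Corrected query:
SELECT id, kind FROM sensors WHERE reading IS NULL

Result:
id | kind 
---+------
1  | co2  
7  | light
8  | light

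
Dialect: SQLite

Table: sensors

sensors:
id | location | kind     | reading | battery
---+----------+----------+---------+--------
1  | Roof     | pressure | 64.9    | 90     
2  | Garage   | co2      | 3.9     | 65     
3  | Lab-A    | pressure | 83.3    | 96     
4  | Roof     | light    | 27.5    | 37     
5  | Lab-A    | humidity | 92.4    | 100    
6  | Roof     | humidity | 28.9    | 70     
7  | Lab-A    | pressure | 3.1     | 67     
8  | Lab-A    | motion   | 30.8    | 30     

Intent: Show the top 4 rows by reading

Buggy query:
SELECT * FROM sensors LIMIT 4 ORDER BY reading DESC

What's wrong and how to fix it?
Bug: LIMIT must come after ORDER BY

Fix: Sort with ORDER BY, then apply LIMIT

Corrected query:
SELECT * FROM sensors ORDER BY reading DESC LIMIT 4

Result:
id | location | kind     | reading | battery
---+----------+----------+---------+--------
5  | Lab-A    | humidity | 92.4    | 100    
3  | Lab-A    | pressure | 83.3    | 96     
1  | Roof     | pressure | 64.9    | 90     
8  | Lab-A    | motion   | 30.8    | 30     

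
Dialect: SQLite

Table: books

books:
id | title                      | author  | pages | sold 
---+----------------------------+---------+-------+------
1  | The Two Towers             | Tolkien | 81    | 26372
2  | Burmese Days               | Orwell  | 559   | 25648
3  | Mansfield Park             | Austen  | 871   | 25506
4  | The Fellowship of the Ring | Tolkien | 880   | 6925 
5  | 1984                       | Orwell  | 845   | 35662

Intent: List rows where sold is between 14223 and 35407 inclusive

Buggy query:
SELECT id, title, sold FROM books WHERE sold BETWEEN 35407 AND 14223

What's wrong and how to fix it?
Bug: The bounds are reversed; BETWEEN a AND b requires a <= b to match anything

Fix: Write BETWEEN 14223 AND 35407

Corrected query:
SELECT id, title, sold FROM books WHERE sold BETWEEN 14223 AND 35407

Result:
id | title          | sold 
---+----------------+------
1  | The Two Towers | 26372
2  | Burmese Days   | 25648
3  | Mansfield Park | 25506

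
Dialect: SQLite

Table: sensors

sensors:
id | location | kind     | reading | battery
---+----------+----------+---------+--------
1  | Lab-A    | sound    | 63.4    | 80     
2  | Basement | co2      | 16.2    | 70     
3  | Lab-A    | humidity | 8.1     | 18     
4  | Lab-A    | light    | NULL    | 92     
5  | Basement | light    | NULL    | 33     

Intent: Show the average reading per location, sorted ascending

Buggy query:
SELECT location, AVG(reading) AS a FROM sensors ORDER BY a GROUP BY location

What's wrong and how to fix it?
Bug: ORDER BY appears before GROUP BY; SQL clause order requires GROUP BY first

Fix: Move ORDER BY to the end, after GROUP BY

Corrected query:
SELECT location, AVG(reading) AS a FROM sensors GROUP BY location ORDER BY a

Result:
location | a    
---------+------
Basement | 16.2 
Lab-A    | 35.75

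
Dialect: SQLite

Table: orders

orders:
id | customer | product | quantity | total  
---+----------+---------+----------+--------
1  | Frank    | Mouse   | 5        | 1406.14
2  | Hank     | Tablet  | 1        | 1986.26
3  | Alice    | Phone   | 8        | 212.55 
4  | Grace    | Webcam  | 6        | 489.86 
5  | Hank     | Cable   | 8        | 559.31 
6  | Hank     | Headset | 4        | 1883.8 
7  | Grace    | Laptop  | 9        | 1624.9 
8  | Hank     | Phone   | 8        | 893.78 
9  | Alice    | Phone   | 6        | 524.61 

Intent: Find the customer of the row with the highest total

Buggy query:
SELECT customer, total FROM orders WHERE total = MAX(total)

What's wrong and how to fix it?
Bug: MAX(total) is an aggregate and cannot be used directly in WHERE

Fix: Use a subquery: WHERE total = (SELECT MAX(total) FROM orders)

Corrected query:
SELECT customer, total FROM orders WHERE total = (SELECT MAX(total) FROM orders)

Result:
customer | total  
---------+--------
Hank     | 1986.26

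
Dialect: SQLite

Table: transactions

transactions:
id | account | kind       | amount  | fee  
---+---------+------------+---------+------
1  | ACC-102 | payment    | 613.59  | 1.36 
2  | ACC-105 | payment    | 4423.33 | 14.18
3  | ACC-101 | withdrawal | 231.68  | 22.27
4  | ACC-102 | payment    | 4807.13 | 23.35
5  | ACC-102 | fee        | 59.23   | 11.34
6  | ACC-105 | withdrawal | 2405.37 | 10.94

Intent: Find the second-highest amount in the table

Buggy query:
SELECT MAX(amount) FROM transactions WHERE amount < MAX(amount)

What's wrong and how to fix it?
Bug: MAX(amount) on the right of the comparison is an aggregate-in-WHERE error

Fix: Compute the overall MAX in a subquery, then take MAX of rows below it

Corrected query:
SELECT MAX(amount) FROM transactions WHERE amount < (SELECT MAX(amount) FROM transactions)

Result:
MAX(amount)
-----------
4423.33    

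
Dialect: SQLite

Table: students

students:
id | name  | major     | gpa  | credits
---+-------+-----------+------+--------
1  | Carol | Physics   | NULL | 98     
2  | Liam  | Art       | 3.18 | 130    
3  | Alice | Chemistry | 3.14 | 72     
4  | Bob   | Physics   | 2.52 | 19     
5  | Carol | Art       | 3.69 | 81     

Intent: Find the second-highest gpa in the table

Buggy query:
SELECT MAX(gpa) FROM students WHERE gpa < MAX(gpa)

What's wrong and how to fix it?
Bug: The inner MAX is an aggregate inside WHERE, which is not allowed

Fix: Compute the overall MAX in a subquery, then take MAX of rows below it

Corrected query:
SELECT MAX(gpa) FROM students WHERE gpa < (SELECT MAX(gpa) FROM students)

Result:
MAX(gpa)
--------
3.18    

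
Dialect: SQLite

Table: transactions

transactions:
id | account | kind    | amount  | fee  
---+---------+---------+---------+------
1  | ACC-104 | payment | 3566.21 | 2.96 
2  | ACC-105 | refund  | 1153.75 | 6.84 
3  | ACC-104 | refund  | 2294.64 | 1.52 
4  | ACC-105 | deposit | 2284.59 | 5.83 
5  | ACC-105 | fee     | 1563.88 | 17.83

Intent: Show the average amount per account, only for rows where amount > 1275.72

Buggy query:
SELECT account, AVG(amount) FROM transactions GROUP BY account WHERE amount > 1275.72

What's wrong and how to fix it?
Bug: Row-level WHERE must come before GROUP BY in the clause order

Fix: Move the WHERE clause before GROUP BY

Corrected query:
SELECT account, AVG(amount) FROM transactions WHERE amount > 1275.72 GROUP BY account

Result:
account | AVG(amount)
--------+------------
ACC-104 | 2930.425   
ACC-105 | 1924.235   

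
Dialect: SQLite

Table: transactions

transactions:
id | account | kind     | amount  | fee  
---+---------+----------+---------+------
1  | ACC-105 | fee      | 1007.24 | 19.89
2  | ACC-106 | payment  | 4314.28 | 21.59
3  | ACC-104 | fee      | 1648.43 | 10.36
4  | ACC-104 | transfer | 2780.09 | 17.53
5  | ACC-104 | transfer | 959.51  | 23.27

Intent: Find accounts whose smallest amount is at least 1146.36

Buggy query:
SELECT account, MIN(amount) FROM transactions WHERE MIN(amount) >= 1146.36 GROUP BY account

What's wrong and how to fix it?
Bug: MIN() in WHERE is a misuse of aggregate

Fix: Replace WHERE with HAVING after the GROUP BY

Corrected query:
SELECT account, MIN(amount) FROM transactions GROUP BY account HAVING MIN(amount) >= 1146.36

Result:
account | MIN(amount)
--------+------------
ACC-106 | 4314.28    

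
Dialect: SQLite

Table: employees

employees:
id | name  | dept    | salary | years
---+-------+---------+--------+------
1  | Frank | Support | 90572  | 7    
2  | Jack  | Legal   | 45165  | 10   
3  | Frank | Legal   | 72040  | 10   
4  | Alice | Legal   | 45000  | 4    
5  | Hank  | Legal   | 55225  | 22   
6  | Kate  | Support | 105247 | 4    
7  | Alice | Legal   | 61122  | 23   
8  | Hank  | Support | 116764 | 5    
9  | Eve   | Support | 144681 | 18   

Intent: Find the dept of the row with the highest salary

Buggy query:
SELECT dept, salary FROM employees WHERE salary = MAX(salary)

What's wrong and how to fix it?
Bug: WHERE is evaluated per row; an aggregate over the whole table isn't defined there

Fix: Use a subquery: WHERE salary = (SELECT MAX(salary) FROM employees)

Corrected query:
SELECT dept, salary FROM employees WHERE salary = (SELECT MAX(salary) FROM employees)

Result:
dept    | salary
--------+-------
Support | 144681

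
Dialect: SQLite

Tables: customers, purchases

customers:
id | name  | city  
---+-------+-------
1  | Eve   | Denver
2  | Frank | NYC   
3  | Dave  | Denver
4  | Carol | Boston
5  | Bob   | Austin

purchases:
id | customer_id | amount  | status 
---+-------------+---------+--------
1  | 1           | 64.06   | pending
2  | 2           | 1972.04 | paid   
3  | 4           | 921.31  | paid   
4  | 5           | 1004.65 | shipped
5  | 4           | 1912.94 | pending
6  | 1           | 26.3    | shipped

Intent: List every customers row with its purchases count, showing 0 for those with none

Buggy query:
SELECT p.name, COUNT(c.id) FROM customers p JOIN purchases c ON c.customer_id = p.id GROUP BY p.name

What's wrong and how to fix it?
Bug: INNER JOIN drops customers rows that have no matching purchases rows

Fix: Use LEFT JOIN so parents without children still appear (COUNT(c.id) gives 0)

Corrected query:
SELECT p.name, COUNT(c.id) FROM customers p LEFT JOIN purchases c ON c.customer_id = p.id GROUP BY p.name

Result:
name  | COUNT(c.id)
------+------------
Bob   | 1          
Carol | 2          
Dave  | 0          
Eve   | 2          
Frank | 1          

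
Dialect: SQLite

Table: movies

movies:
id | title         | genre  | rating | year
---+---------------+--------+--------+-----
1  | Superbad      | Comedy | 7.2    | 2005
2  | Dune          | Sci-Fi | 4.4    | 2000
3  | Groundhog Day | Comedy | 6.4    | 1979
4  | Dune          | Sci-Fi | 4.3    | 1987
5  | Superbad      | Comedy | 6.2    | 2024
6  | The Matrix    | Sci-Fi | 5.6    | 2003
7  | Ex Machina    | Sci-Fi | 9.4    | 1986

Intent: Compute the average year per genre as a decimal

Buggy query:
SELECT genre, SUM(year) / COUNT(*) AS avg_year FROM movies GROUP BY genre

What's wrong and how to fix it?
Bug: Both operands are integers, so '/' performs integer division and truncates

Fix: Cast one side to REAL so the division keeps the fractional part

Corrected query:
SELECT genre, SUM(year) * 1.0 / COUNT(*) AS avg_year FROM movies GROUP BY genre

Result:
genre  | avg_year   
-------+------------
Comedy | 2002.666667
Sci-Fi | 1994       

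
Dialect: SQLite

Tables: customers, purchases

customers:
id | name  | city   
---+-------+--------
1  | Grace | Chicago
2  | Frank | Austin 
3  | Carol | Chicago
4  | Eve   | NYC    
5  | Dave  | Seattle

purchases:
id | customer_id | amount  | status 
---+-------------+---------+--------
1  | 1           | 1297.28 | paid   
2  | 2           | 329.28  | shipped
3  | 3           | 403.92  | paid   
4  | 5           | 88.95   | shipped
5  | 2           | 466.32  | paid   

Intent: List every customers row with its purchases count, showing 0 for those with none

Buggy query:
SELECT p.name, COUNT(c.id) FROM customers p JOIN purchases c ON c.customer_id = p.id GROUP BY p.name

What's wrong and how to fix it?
Bug: An inner join excludes parents with zero children

Fix: Use LEFT JOIN so parents without children still appear (COUNT(c.id) gives 0)

Corrected query:
SELECT p.name, COUNT(c.id) FROM customers p LEFT JOIN purchases c ON c.customer_id = p.id GROUP BY p.name

Result:
name  | COUNT(c.id)
------+------------
Carol | 1          
Dave  | 1          
Eve   | 0          
Frank | 2          
Grace | 1          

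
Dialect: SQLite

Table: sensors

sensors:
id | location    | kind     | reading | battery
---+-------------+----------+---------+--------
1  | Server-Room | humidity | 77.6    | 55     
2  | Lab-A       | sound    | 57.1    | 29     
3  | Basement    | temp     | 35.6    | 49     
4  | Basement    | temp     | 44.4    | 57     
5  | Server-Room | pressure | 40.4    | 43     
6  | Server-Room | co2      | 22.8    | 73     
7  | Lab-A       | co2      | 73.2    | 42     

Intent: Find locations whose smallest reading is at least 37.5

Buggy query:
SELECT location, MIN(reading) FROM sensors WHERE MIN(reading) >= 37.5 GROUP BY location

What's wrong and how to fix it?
Bug: Aggregates like MIN are computed per group after WHERE runs

Fix: Replace WHERE with HAVING after the GROUP BY

Corrected query:
SELECT location, MIN(reading) FROM sensors GROUP BY location HAVING MIN(reading) >= 37.5

Result:
location | MIN(reading)
---------+-------------
Lab-A    | 57.1        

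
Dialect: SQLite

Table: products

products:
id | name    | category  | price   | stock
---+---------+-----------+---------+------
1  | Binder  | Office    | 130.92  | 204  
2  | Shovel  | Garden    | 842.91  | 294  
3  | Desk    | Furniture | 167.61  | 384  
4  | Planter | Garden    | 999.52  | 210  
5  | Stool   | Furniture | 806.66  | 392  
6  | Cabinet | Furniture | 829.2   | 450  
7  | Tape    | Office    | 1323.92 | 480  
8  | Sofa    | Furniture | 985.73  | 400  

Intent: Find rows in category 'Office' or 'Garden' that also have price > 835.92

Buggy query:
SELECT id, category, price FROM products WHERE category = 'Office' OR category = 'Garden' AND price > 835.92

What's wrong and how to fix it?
Bug: AND binds tighter than OR, so this parses as category = 'Office' OR (category = 'Garden' AND price > 835.92)

Fix: Group the OR with parentheses (or use IN), then AND the threshold

Corrected query:
SELECT id, category, price FROM products WHERE (category = 'Office' OR category = 'Garden') AND price > 835.92

Result:
id | category | price  
---+----------+--------
2  | Garden   | 842.91 
4  | Garden   | 999.52 
7  | Office   | 1323.92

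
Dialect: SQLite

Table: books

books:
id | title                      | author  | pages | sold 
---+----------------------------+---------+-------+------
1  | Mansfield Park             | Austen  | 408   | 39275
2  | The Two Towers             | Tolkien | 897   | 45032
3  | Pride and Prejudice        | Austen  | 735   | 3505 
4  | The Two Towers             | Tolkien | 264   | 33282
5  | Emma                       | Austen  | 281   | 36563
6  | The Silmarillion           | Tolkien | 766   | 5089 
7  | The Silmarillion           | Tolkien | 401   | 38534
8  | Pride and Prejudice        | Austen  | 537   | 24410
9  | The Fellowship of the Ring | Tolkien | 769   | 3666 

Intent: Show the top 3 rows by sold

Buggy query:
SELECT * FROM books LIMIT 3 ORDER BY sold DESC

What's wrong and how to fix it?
Bug: LIMIT must come after ORDER BY

Fix: Sort with ORDER BY, then apply LIMIT

Corrected query:
SELECT * FROM books ORDER BY sold DESC LIMIT 3

Result:
id | title            | author  | pages | sold 
---+------------------+---------+-------+------
2  | The Two Towers   | Tolkien | 897   | 45032
1  | Mansfield Park   | Austen  | 408   | 39275
7  | The Silmarillion | Tolkien | 401   | 38534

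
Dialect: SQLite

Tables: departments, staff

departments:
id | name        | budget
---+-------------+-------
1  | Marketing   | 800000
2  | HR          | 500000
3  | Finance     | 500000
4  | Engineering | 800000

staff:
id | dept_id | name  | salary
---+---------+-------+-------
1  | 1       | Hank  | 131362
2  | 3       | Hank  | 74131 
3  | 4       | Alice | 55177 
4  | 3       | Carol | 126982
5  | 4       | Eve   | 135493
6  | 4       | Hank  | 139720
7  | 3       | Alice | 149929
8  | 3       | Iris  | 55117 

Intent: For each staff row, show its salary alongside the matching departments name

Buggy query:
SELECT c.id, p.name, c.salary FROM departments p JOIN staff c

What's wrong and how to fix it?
Bug: JOIN with no ON clause produces a cartesian product; every staff row pairs with every departments row

Fix: Specify the join condition linking the foreign key to the parent id

Corrected query:
SELECT c.id, p.name, c.salary FROM departments p JOIN staff c ON c.dept_id = p.id

Result:
id | name        | salary
---+-------------+-------
1  | Marketing   | 131362
2  | Finance     | 74131 
3  | Engineering | 55177 
4  | Finance     | 126982
5  | Engineering | 135493
6  | Engineering | 139720
7  | Finance     | 149929
8  | Finance     | 55117 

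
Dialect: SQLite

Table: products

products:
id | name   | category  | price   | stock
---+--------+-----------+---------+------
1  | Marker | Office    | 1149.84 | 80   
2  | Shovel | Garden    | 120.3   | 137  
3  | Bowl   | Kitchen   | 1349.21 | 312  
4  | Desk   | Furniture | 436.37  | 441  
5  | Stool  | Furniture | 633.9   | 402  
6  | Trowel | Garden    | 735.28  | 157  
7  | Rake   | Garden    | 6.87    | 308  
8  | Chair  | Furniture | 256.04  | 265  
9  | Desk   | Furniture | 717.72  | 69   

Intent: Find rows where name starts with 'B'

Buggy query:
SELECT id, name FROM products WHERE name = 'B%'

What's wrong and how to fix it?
Bug: '=' compares the literal string including the % character; pattern matching needs LIKE

Fix: Use LIKE for wildcard pattern matching

Corrected query:
SELECT id, name FROM products WHERE name LIKE 'B%'

Result:
id | name
---+-----
3  | Bowl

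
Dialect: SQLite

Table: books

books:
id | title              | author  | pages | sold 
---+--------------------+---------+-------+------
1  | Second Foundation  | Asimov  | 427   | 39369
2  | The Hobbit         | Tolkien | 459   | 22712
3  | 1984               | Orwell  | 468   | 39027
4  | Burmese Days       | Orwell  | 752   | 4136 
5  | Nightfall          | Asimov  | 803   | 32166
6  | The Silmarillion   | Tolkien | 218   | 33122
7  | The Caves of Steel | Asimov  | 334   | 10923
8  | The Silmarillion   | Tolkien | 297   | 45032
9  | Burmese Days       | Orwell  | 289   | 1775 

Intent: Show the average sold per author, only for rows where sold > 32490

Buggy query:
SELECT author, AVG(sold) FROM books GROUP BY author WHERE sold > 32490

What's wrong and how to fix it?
Bug: Row-level WHERE must come before GROUP BY in the clause order

Fix: Place WHERE between FROM and GROUP BY

Corrected query:
SELECT author, AVG(sold) FROM books WHERE sold > 32490 GROUP BY author

Result:
author  | AVG(sold)
--------+----------
Asimov  | 39369    
Orwell  | 39027    
Tolkien | 39077    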